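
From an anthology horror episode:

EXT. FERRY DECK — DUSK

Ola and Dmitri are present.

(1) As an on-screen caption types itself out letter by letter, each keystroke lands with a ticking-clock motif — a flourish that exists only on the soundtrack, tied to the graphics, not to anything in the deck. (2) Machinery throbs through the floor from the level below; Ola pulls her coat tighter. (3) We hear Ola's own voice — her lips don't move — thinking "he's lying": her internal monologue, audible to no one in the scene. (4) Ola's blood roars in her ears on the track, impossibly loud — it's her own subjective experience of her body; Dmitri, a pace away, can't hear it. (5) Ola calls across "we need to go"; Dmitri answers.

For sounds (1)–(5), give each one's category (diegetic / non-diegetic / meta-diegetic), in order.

(1) sound married to a title/caption — outside the diegesis by definition → non-diegetic.
Sound (2): machinery is part of the location's real environment, so diegetic.
(3) it's Ola's unspoken thought, heard only by the audience via her subjectivity → meta-diegetic.
(4) is meta-diegetic: point-of-audition from inside Ola's body; not a sound in the room.
Sound (5): spoken by a character present in the story world, so diegetic.

non-diegetic, diegetic, meta-diegetic, meta-diegetic, diegetic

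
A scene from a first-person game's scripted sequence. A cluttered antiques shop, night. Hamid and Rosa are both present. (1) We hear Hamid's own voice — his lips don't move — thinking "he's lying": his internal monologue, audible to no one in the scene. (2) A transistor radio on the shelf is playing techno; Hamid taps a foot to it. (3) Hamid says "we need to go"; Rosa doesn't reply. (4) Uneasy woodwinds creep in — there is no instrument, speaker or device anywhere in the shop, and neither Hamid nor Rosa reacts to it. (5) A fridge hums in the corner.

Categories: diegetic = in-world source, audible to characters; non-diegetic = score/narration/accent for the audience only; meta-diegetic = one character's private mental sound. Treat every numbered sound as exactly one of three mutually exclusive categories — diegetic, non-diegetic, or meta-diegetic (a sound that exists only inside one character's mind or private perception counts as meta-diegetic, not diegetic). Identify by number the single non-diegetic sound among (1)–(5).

Sound (1): it's Hamid's unspoken thought, heard only by the audience via his subjectivity, so meta-diegetic.
(2) is diegetic: source music from a transistor radio, which exists in the story world.
Sound (3): Hamid is a character speaking aloud in the scene, so diegetic.
Sound (4): nothing in the shop produces it and the characters don't hear it — pure soundtrack, so non-diegetic.
(5) it's the actual ambient sound of the location → diegetic.
Only (4) is non-diegetic.

4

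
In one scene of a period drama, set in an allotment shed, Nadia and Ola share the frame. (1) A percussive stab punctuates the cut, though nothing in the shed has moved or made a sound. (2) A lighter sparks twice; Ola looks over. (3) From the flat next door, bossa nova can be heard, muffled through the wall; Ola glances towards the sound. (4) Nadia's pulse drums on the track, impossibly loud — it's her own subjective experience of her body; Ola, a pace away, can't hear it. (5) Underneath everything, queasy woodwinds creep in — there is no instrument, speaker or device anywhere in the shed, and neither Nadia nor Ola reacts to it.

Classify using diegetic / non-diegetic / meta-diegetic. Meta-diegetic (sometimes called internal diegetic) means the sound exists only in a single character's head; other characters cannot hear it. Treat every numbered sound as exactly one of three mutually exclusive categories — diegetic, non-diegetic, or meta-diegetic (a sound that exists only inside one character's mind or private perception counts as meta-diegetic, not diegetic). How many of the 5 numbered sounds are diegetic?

2

Sound (1): it's a sound-design accent with no in-world source; no one in the scene can hear it, so non-diegetic.
Sound (2): the sound comes from a lighter physically present in the location, so diegetic.
Sound (3): the music has an off-screen but real-world source and a character hears it, so diegetic.
(4) is meta-diegetic: it's Nadia's internal bodily sensation rendered as sound; only Nadia 'hears' it.
(5) is non-diegetic: score with no on-screen or off-screen source; it exists for the audience alone.
So 2 of the 5 are diegetic: (2), (3).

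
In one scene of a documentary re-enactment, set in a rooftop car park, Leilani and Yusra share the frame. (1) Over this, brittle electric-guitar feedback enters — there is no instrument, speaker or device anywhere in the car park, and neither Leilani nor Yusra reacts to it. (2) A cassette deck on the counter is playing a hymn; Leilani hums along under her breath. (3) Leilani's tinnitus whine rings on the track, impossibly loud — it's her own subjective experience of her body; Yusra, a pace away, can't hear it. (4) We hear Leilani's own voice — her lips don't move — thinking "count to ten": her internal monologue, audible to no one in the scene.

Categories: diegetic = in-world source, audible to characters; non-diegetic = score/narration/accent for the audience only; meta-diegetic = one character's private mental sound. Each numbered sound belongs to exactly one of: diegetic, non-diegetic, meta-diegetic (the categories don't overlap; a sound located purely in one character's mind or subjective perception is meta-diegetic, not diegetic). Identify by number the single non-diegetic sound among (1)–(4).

(1) it has no source in the story world and no character can hear it — it's underscore → non-diegetic.
(2) a cassette deck is a physical source in the scene and Leilani reacts to it → diegetic.
(3) is meta-diegetic: a subjective body sound — Leilani's private perception, inaudible to Yusra.
Sound (4): Leilani's thought-voice: a private mental sound no other character can hear, so meta-diegetic.
Only (1) is non-diegetic.

1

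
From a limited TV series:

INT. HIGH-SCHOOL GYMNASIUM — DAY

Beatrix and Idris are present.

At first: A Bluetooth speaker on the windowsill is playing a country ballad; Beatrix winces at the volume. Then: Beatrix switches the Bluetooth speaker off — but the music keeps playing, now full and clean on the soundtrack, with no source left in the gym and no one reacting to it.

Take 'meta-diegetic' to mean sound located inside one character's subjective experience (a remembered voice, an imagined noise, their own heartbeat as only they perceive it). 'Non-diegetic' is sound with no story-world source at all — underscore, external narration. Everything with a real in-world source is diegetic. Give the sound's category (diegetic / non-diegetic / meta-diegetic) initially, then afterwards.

Initially: a Bluetooth speaker is a real in-scene source and Beatrix reacts to it → diegetic.
Afterwards: there is no longer any in-world source and no one can hear it — it has become underscore → non-diegetic.

diegetic, non-diegetic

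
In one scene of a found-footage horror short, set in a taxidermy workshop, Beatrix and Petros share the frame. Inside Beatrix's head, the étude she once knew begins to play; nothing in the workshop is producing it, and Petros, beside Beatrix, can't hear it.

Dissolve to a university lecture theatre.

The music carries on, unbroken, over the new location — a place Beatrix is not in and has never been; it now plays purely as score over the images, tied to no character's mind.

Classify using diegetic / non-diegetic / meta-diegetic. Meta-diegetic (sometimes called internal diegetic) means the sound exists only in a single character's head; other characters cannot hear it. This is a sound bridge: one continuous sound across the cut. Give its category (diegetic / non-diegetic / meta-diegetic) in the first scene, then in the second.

meta-diegetic, non-diegetic

Scene one: the music exists only inside Beatrix's mind; Petros can't hear it → meta-diegetic.
Scene two: it's detached from Beatrix entirely and plays over unrelated images with no in-world source — conventional underscore → non-diegetic.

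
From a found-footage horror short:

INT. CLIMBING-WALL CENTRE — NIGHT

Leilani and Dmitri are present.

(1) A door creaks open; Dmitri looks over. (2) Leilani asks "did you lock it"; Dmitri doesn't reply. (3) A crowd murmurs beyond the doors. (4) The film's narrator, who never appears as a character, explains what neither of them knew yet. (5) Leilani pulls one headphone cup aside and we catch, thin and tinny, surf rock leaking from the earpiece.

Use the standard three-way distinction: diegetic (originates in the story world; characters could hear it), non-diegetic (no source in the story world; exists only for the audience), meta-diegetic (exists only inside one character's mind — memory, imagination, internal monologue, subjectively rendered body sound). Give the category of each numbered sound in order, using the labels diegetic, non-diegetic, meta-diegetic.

diegetic, diegetic, diegetic, non-diegetic, diegetic

(1) is diegetic: the sound comes from a door physically present in the location.
(2) on-screen dialogue — Leilani speaks and Dmitri is there to hear → diegetic.
(3) is diegetic: ambient/room sound belonging to the story's physical space.
(4) the narrator exists outside the story world, addressing only the audience → non-diegetic.
(5) the headphones are an on-screen source → diegetic.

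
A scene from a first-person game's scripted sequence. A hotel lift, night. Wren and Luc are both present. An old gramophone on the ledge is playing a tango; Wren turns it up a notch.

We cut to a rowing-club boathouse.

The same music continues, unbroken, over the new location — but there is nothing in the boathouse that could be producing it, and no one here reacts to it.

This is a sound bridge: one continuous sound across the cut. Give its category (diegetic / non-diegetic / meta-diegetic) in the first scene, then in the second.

Scene one: an old gramophone is an on-screen source and Wren reacts to it → diegetic.
Scene two: there is no source in the boathouse and no one hears it — it's now underscore → non-diegetic.

diegetic, non-diegetic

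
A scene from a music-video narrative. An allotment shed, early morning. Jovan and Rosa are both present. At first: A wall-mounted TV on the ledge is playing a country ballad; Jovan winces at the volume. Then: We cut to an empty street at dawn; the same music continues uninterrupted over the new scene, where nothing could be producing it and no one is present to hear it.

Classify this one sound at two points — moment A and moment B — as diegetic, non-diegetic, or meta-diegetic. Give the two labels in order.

diegetic, non-diegetic

Moment A: a wall-mounted TV is a real in-scene source and Jovan reacts to it → diegetic.
Moment B: there is no longer any in-world source and no one can hear it — it has become underscore → non-diegetic.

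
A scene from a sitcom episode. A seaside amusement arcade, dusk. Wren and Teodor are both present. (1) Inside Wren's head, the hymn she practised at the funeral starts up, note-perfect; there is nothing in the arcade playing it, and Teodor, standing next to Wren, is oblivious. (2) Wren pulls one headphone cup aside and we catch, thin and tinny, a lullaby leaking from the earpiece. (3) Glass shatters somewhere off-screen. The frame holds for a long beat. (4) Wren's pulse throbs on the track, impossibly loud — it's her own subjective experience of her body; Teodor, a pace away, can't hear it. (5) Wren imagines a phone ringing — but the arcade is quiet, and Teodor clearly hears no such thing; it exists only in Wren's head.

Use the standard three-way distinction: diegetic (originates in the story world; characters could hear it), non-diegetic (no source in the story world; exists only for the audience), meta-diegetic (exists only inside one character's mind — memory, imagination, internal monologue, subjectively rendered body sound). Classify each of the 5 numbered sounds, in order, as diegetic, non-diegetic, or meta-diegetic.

Sound (1): the music is a memory playing inside Wren's mind alone; no real-world source, Teodor can't hear it, so meta-diegetic.
(2) is diegetic: the headphones are an on-screen source.
(3) the sound comes from glass physically present in the location → diegetic.
Sound (4): a subjective body sound — Wren's private perception, inaudible to Teodor, so meta-diegetic.
(5) is meta-diegetic: Wren alone 'hears' it — an imagined sound, not present in the space.

meta-diegetic, diegetic, diegetic, meta-diegetic, meta-diegetic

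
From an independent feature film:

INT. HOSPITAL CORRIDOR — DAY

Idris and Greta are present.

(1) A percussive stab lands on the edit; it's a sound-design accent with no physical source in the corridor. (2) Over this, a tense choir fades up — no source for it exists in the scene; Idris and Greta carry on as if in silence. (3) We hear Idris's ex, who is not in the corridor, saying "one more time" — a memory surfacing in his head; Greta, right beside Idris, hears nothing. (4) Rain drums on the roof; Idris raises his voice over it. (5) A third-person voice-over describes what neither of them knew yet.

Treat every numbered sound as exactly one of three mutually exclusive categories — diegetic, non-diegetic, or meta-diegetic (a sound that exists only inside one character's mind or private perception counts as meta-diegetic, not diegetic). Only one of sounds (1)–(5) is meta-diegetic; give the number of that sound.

(1) it's a sound-design accent with no in-world source; no one in the scene can hear it → non-diegetic.
Sound (2): nothing in the corridor produces it and the characters don't hear it — pure soundtrack, so non-diegetic.
(3) is meta-diegetic: it's Idris's recollection rendered as sound; the other character can't hear it.
(4) is diegetic: it's the actual ambient sound of the location.
(5) is non-diegetic: commentary laid over the scene from outside the fiction.
Only (3) is meta-diegetic.

3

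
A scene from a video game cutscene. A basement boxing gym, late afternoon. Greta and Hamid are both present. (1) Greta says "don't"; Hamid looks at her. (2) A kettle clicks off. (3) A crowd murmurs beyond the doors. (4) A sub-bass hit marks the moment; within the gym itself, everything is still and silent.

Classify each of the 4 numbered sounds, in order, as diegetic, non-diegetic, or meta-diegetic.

(1) spoken by a character present in the story world → diegetic.
Sound (2): an in-world source (a kettle); characters could hear it, so diegetic.
(3) is diegetic: ambient/room sound belonging to the story's physical space.
(4) an editorial stinger — it belongs to the cut, not the story world → non-diegetic.

diegetic, diegetic, diegetic, non-diegetic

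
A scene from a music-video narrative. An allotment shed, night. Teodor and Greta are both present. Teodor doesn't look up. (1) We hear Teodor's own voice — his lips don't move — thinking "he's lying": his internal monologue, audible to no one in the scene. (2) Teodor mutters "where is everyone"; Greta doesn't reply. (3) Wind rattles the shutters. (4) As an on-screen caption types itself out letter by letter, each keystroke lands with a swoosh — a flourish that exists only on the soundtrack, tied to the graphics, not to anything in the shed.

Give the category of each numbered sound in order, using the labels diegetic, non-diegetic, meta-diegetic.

meta-diegetic, diegetic, diegetic, non-diegetic

(1) is meta-diegetic: it's Teodor's unspoken thought, heard only by the audience via his subjectivity.
(2) is diegetic: Teodor is a character speaking aloud in the scene.
(3) is diegetic: wind is part of the location's real environment.
Sound (4): sound married to a title/caption — outside the diegesis by definition, so non-diegetic.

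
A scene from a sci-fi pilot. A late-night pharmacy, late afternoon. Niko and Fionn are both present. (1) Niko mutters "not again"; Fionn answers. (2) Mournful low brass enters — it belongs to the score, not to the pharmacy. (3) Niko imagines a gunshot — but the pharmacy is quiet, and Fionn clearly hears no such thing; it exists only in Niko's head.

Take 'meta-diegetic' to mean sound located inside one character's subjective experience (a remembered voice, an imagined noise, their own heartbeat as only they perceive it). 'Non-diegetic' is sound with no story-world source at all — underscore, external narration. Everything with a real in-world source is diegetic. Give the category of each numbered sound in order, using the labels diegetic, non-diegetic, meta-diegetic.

diegetic, non-diegetic, meta-diegetic

(1) is diegetic: on-screen dialogue — Niko speaks and Fionn is there to hear.
Sound (2): score with no on-screen or off-screen source; it exists for the audience alone, so non-diegetic.
(3) subjective to Niko: the pharmacy is silent and Fionn hears nothing → meta-diegetic.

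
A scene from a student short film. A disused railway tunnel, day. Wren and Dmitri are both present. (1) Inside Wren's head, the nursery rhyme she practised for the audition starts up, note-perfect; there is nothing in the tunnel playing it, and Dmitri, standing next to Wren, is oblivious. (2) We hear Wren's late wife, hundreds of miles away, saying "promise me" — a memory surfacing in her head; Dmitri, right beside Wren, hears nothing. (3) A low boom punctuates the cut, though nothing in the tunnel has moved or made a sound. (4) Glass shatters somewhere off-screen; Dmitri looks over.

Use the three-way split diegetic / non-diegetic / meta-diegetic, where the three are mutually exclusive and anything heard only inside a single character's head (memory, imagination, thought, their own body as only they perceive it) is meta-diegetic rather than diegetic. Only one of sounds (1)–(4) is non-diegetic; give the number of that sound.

3

Sound (1): the music is a memory playing inside Wren's mind alone; no real-world source, Dmitri can't hear it, so meta-diegetic.
(2) is meta-diegetic: the voice is a memory playing only inside Wren's mind; Dmitri can't hear it.
Sound (3): an editorial stinger — it belongs to the cut, not the story world, so non-diegetic.
Sound (4): glass is a real object/event in the scene's world, so diegetic.
Only (3) is non-diegetic.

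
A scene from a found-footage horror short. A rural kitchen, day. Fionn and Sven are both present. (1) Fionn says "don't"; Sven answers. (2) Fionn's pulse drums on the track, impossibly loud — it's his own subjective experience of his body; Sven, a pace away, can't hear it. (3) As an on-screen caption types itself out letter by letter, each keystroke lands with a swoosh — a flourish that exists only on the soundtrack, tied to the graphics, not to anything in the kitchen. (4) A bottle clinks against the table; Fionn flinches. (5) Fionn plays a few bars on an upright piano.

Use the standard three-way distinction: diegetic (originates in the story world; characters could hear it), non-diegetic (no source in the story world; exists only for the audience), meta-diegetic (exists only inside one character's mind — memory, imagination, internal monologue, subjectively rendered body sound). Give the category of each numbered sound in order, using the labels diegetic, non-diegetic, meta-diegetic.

Sound (1): spoken by a character present in the story world, so diegetic.
(2) is meta-diegetic: a subjective body sound — Fionn's private perception, inaudible to Sven.
Sound (3): it accompanies on-screen graphics, not anything inside the story world, so non-diegetic.
(4) is diegetic: the sound comes from a bottle physically present in the location.
(5) Fionn is producing the music live, in the story world → diegetic.

diegetic, meta-diegetic, non-diegetic, diegetic, diegetic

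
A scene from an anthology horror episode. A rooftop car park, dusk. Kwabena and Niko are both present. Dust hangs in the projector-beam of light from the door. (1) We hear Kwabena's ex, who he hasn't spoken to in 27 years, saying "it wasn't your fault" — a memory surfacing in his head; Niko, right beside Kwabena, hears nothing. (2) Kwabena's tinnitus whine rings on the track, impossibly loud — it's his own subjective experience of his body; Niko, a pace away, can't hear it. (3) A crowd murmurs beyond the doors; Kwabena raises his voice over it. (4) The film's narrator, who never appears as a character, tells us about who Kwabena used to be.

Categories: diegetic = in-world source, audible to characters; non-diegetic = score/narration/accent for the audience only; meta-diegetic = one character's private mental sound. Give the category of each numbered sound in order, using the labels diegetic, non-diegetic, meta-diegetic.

Sound (1): a remembered line, private to Kwabena — not present in the room, not audible to Niko, so meta-diegetic.
(2) is meta-diegetic: point-of-audition from inside Kwabena's body; not a sound in the room.
(3) a crowd is part of the location's real environment → diegetic.
(4) is non-diegetic: commentary laid over the scene from outside the fiction.

meta-diegetic, meta-diegetic, diegetic, non-diegetic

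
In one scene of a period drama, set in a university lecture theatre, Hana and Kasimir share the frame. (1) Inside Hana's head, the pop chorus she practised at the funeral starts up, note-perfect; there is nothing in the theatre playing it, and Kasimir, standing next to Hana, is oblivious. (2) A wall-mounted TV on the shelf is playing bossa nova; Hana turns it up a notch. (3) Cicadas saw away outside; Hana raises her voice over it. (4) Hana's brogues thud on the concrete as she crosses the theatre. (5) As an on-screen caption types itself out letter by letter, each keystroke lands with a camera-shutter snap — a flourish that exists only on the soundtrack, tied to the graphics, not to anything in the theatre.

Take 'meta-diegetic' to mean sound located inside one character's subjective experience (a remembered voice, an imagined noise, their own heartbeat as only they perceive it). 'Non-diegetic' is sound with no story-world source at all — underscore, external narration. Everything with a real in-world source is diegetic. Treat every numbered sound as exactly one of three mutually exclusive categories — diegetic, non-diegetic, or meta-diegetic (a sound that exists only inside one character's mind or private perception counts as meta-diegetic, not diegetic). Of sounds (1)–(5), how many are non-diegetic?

(1) is meta-diegetic: the music is a memory playing inside Hana's mind alone; no real-world source, Kasimir can't hear it.
Sound (2): a wall-mounted TV is a physical source in the scene and Hana reacts to it, so diegetic.
(3) is diegetic: it's the actual ambient sound of the location.
Sound (4): Hana's footsteps are produced in the story world, so diegetic.
(5) is non-diegetic: the caption isn't part of the story world, so neither is the sound tied to it.
So 1 of the 5 is non-diegetic: (5).

1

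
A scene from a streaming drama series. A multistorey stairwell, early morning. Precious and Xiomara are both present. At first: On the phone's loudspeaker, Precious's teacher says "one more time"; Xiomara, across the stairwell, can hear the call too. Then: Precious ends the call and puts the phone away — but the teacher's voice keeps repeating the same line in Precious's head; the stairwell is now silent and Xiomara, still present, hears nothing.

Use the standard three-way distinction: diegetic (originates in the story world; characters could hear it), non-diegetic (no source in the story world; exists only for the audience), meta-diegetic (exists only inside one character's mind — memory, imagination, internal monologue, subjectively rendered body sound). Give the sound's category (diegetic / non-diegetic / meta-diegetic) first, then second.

First: the loudspeaker is an in-world source; both Precious and Xiomara hear the call → diegetic.
Second: with the phone off, the voice continues only as Precious's private mental replay — Xiomara can't hear it → meta-diegetic.

diegetic, meta-diegetic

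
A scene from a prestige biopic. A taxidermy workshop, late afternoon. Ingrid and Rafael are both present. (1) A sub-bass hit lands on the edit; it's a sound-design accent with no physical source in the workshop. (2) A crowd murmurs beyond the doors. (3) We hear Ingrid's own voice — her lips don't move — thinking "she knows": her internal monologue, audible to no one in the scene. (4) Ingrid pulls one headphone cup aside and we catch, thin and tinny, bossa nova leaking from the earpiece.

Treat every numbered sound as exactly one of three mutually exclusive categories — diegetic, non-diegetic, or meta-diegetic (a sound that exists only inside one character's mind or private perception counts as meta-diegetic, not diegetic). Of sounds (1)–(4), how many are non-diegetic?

1

(1) is non-diegetic: an editorial stinger — it belongs to the cut, not the story world.
(2) is diegetic: ambient/room sound belonging to the story's physical space.
(3) it's Ingrid's unspoken thought, heard only by the audience via her subjectivity → meta-diegetic.
(4) is diegetic: the headphones are an on-screen source.
Non-diegetic: (1) — that's 1.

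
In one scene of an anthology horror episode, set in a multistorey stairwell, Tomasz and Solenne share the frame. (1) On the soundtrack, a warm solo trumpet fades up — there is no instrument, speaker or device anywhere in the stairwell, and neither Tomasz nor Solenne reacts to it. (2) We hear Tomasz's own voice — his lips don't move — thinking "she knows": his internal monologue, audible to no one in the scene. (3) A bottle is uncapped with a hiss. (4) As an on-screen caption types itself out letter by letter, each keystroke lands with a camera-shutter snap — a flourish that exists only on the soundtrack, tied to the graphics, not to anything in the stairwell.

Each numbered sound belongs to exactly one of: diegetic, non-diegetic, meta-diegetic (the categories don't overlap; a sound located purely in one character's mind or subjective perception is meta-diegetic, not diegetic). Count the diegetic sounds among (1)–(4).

1

Sound (1): it has no source in the story world and no character can hear it — it's underscore, so non-diegetic.
(2) Tomasz's thought-voice: a private mental sound no other character can hear → meta-diegetic.
Sound (3): the sound comes from a bottle physically present in the location, so diegetic.
(4) the caption isn't part of the story world, so neither is the sound tied to it → non-diegetic.
Diegetic: (3) — that's 1.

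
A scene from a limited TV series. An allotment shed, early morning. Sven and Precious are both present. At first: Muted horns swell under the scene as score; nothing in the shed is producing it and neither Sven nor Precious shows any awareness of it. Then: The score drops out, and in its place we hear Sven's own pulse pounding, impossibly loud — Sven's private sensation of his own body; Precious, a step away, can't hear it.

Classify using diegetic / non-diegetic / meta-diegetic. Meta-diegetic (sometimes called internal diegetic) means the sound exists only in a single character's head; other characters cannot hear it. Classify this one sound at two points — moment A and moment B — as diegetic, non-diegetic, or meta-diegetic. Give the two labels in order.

Moment A: underscore with no in-world source, inaudible to the characters → non-diegetic.
Moment B: the body sound is Sven's subjective perception alone — Precious can't hear it → meta-diegetic.

non-diegetic, meta-diegetic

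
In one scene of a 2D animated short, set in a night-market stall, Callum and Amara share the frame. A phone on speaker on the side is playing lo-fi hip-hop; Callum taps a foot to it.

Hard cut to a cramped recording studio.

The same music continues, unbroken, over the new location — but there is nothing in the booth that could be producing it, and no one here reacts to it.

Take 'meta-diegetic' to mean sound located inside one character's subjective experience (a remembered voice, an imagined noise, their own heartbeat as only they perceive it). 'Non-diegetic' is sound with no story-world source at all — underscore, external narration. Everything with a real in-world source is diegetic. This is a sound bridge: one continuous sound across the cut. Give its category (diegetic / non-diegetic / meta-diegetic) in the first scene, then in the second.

diegetic, non-diegetic

Scene one: a phone on speaker is an on-screen source and Callum reacts to it → diegetic.
Scene two: there is no source in the booth and no one hears it — it's now underscore → non-diegetic.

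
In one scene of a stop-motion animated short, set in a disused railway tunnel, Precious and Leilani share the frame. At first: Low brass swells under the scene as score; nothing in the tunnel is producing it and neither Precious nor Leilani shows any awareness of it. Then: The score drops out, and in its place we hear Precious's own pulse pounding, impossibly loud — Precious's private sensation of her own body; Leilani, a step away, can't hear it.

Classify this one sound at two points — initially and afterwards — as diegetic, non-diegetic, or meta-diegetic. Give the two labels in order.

Initially: underscore with no in-world source, inaudible to the characters → non-diegetic.
Afterwards: the body sound is Precious's subjective perception alone — Leilani can't hear it → meta-diegetic.

non-diegetic, meta-diegetic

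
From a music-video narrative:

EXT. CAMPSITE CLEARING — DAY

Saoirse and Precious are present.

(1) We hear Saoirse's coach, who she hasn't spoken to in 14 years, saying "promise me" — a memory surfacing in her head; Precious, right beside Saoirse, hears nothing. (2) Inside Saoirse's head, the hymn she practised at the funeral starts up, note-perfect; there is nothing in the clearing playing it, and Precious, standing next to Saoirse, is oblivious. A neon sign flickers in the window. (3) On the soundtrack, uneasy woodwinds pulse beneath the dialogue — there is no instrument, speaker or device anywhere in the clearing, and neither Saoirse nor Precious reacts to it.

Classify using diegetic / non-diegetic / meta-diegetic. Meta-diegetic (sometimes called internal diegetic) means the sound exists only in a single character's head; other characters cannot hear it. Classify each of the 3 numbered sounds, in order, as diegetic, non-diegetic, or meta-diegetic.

meta-diegetic, meta-diegetic, non-diegetic

(1) is meta-diegetic: a remembered line, private to Saoirse — not present in the room, not audible to Precious.
Sound (2): the music is a memory playing inside Saoirse's mind alone; no real-world source, Precious can't hear it, so meta-diegetic.
(3) is non-diegetic: score with no on-screen or off-screen source; it exists for the audience alone.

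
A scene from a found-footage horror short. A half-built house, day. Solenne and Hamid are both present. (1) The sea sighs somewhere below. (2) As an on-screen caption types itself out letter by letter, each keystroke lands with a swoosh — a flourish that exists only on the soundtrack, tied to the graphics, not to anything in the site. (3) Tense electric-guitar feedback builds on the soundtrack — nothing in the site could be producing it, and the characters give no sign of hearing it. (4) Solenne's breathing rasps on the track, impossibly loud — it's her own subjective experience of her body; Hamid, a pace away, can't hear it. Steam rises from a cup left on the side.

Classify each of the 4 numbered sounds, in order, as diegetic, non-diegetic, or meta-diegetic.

diegetic, non-diegetic, non-diegetic, meta-diegetic

Sound (1): ambient/room sound belonging to the story's physical space, so diegetic.
(2) is non-diegetic: it accompanies on-screen graphics, not anything inside the story world.
Sound (3): score with no on-screen or off-screen source; it exists for the audience alone, so non-diegetic.
(4) is meta-diegetic: it's Solenne's internal bodily sensation rendered as sound; only Solenne 'hears' it.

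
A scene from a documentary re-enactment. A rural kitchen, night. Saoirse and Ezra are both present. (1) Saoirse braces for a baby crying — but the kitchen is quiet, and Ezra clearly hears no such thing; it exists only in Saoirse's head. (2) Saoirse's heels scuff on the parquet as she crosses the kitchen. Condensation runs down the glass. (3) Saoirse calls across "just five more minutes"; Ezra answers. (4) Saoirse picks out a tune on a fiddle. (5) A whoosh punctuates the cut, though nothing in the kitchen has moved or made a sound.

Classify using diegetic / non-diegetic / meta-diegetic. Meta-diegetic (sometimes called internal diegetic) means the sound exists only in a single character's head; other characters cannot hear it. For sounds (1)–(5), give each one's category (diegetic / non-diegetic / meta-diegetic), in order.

meta-diegetic, diegetic, diegetic, diegetic, non-diegetic

(1) is meta-diegetic: subjective to Saoirse: the kitchen is silent and Ezra hears nothing.
Sound (2): Saoirse's footsteps are produced in the story world, so diegetic.
Sound (3): spoken by a character present in the story world, so diegetic.
(4) a character is playing a fiddle on screen → diegetic.
(5) nothing in the scene produces it; it's an accent added for the audience → non-diegetic.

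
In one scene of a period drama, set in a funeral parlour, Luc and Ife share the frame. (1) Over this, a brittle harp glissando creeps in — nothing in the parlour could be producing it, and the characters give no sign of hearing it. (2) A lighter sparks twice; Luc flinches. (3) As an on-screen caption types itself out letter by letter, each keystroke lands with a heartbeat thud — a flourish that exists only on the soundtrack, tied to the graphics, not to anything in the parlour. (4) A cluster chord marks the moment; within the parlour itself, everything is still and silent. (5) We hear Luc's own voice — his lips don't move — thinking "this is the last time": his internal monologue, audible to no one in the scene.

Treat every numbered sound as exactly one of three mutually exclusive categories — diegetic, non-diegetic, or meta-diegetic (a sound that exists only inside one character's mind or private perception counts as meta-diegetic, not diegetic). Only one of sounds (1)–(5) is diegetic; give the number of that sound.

(1) nothing in the parlour produces it and the characters don't hear it — pure soundtrack → non-diegetic.
(2) an in-world source (a lighter); characters could hear it → diegetic.
Sound (3): sound married to a title/caption — outside the diegesis by definition, so non-diegetic.
(4) is non-diegetic: an editorial stinger — it belongs to the cut, not the story world.
(5) is meta-diegetic: it's Luc's unspoken thought, heard only by the audience via his subjectivity.
Only (2) is diegetic.

2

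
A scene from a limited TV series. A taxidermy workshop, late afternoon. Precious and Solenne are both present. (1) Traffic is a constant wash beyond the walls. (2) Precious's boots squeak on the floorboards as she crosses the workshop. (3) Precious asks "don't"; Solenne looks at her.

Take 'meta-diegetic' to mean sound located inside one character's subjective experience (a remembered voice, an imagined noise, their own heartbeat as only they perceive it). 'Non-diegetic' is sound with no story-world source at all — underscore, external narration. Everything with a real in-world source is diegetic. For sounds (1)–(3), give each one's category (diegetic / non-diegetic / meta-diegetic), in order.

(1) ambient/room sound belonging to the story's physical space → diegetic.
Sound (2): Precious's footsteps are produced in the story world, so diegetic.
(3) is diegetic: Precious is a character speaking aloud in the scene.

diegetic, diegetic, diegetic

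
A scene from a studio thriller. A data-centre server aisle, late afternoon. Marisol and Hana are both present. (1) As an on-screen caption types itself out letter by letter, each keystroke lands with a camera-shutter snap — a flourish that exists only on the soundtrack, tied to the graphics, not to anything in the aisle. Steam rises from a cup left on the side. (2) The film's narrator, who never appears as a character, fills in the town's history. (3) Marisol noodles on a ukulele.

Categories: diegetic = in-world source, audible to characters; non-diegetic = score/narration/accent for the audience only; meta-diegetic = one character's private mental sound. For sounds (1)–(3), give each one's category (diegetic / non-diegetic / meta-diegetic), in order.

(1) it accompanies on-screen graphics, not anything inside the story world → non-diegetic.
(2) external voice-over — not a character, not heard by anyone in the scene → non-diegetic.
(3) is diegetic: a character is playing a ukulele on screen.

non-diegetic, non-diegetic, diegetic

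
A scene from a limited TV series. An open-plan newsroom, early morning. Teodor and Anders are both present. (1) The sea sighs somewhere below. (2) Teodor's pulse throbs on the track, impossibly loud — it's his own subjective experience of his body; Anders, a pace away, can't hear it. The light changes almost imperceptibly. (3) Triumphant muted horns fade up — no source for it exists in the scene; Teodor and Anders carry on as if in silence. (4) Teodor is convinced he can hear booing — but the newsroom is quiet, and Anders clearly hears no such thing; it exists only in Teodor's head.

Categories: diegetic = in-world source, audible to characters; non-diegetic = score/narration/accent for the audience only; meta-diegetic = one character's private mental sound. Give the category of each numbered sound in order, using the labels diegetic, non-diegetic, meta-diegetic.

Sound (1): it's the actual ambient sound of the location, so diegetic.
(2) a subjective body sound — Teodor's private perception, inaudible to Anders → meta-diegetic.
(3) is non-diegetic: nothing in the newsroom produces it and the characters don't hear it — pure soundtrack.
(4) Teodor alone 'hears' it — an imagined sound, not present in the space → meta-diegetic.

diegetic, meta-diegetic, non-diegetic, meta-diegetic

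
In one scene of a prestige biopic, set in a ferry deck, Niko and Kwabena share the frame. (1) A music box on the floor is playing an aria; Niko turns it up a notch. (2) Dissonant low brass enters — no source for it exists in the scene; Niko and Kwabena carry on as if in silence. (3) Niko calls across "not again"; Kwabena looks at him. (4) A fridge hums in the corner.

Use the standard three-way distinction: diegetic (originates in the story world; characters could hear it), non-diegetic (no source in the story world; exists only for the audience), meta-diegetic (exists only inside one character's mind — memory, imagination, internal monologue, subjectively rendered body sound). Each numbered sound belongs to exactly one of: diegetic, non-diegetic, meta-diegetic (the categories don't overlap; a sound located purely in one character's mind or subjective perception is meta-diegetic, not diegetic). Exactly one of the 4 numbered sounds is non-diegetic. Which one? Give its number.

2

Sound (1): the music comes from an on-screen device that Niko responds to, so diegetic.
(2) is non-diegetic: it has no source in the story world and no character can hear it — it's underscore.
(3) Niko is a character speaking aloud in the scene → diegetic.
Sound (4): it's the actual ambient sound of the location, so diegetic.
Only (2) is non-diegetic.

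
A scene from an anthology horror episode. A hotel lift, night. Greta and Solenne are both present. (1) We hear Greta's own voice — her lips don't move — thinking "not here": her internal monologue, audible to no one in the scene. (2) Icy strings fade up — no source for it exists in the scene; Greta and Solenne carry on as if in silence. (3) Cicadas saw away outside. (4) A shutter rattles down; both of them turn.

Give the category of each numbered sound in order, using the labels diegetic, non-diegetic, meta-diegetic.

meta-diegetic, non-diegetic, diegetic, diegetic

Sound (1): it's Greta's unspoken thought, heard only by the audience via her subjectivity, so meta-diegetic.
(2) score with no on-screen or off-screen source; it exists for the audience alone → non-diegetic.
(3) ambient/room sound belonging to the story's physical space → diegetic.
Sound (4): an in-world source (a shutter); characters could hear it, so diegetic.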